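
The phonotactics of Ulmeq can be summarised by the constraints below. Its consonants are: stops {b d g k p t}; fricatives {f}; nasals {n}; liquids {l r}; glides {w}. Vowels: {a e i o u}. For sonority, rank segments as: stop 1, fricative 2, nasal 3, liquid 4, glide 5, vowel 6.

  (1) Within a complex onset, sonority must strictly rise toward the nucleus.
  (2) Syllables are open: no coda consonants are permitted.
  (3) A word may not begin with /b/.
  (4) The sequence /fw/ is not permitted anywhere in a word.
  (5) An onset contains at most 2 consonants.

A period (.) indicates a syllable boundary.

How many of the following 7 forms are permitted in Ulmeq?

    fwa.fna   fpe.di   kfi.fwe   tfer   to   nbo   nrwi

fwa.fna — violates constraint 4: contains banned sequence /fw/ → not permitted
fpe.di — violates constraint 1: syllable 1 onset /fp/: /f/ (fricative, 2) → /p/ (stop, 1) does not rise → not permitted
kfi.fwe — violates constraint 4: contains banned sequence /fw/ → not permitted
tfer — violates constraint 2: syllable 1 coda /r/ has 1 consonant (> 0) → not permitted
to — σ1 onset /t/, coda /∅/ ok → permitted
nbo — violates constraint 1: syllable 1 onset /nb/: /n/ (nasal, 3) → /b/ (stop, 1) does not rise → not permitted
nrwi — violates constraint 5: syllable 1 onset /nrw/ has 3 consonants (> 2) → not permitted
Permitted: to → 1.

1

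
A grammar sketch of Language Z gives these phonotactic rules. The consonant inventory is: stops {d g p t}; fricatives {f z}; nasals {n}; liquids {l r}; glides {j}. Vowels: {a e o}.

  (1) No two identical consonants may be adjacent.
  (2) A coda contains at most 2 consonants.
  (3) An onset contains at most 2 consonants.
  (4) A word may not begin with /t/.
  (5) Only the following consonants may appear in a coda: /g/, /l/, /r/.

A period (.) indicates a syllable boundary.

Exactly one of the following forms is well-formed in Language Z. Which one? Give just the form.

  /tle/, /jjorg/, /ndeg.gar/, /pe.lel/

/tle/ — violates constraint 4: word begins with /t/ → ill-formed
/jjorg/ — violates constraint 1: adjacent identical consonants /jj/ → ill-formed
/ndeg.gar/ — violates constraint 1: adjacent identical consonants /gg/ → ill-formed
/pe.lel/ — σ1 onset /p/, coda /∅/ ok; σ2 onset /l/, coda /l/ ok → well-formed

/pe.lel/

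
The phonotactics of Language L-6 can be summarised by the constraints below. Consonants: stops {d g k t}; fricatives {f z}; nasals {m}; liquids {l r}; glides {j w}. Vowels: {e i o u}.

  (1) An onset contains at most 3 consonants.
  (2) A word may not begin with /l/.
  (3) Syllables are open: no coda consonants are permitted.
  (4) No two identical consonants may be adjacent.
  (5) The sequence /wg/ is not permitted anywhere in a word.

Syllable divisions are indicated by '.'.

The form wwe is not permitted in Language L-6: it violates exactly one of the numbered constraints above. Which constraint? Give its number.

4

wwe: adjacent identical consonants /ww/.
This is a violation of constraint 4: "No two identical consonants may be adjacent."
The remaining constraints (1, 2, 3, 5) are satisfied.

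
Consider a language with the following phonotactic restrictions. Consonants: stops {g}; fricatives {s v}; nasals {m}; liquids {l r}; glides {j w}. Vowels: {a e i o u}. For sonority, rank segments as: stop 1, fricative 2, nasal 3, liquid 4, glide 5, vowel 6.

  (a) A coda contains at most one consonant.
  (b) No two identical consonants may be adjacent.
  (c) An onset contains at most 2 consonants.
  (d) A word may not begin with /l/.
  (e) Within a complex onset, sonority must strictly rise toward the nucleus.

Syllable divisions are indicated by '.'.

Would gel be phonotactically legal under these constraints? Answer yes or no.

gel — σ1 onset /g/, coda /l/ ok → phonotactically legal

yes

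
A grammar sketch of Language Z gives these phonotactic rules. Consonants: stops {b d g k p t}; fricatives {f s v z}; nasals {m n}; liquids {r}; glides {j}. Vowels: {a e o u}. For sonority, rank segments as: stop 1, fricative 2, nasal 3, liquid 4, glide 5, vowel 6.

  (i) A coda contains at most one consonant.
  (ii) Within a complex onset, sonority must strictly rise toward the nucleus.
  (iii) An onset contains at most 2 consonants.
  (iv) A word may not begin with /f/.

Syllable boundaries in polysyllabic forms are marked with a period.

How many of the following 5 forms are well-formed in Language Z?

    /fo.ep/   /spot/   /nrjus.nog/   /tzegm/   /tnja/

/fo.ep/ — violates constraint (iv): word begins with /f/ → ill-formed
/spot/ — violates constraint (ii): syllable 1 onset /sp/: /s/ (fricative, 2) → /p/ (stop, 1) does not rise → ill-formed
/nrjus.nog/ — violates constraint (iii): syllable 1 onset /nrj/ has 3 consonants (> 2) → ill-formed
/tzegm/ — violates constraint (i): syllable 1 coda /gm/ has 2 consonants (> 1) → ill-formed
/tnja/ — violates constraint (iii): syllable 1 onset /tnj/ has 3 consonants (> 2) → ill-formed
No form is well-formed → 0.

0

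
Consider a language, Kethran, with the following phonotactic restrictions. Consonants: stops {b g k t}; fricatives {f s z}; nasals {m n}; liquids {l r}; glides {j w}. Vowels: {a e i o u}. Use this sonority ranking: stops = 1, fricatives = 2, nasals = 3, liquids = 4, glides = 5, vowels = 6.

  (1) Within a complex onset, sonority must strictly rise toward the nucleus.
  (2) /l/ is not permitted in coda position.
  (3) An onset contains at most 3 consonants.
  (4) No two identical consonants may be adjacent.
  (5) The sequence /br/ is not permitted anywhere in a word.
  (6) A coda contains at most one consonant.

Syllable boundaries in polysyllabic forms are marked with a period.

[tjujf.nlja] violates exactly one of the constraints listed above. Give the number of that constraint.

6

[tjujf.nlja]: syllable 1 coda /jf/ has 2 consonants (> 1).
This is a violation of constraint 6: "A coda contains at most one consonant."
The remaining constraints (1, 2, 3, 4, 5) are satisfied.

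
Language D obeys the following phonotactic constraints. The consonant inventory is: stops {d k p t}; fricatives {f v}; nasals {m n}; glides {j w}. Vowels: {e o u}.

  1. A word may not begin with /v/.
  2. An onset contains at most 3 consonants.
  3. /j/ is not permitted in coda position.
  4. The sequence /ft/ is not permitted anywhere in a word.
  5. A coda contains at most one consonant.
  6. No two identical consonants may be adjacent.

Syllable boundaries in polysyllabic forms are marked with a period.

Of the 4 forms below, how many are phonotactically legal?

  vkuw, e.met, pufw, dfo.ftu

vkuw — violates constraint 1: word begins with /v/ → phonotactically illegal
e.met — σ1 onset /∅/, coda /∅/ ok; σ2 onset /m/, coda /t/ ok → phonotactically legal
pufw — violates constraint 5: syllable 1 coda /fw/ has 2 consonants (> 1) → phonotactically illegal
dfo.ftu — violates constraint 4: contains banned sequence /ft/ → phonotactically illegal
Phonotactically legal: e.met → 1.

1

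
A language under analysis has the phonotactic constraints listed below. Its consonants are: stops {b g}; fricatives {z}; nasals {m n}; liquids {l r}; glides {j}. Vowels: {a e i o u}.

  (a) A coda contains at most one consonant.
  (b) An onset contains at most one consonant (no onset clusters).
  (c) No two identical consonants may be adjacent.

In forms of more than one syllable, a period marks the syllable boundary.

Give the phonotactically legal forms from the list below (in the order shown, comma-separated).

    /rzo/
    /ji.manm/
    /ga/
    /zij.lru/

/rzo/ — violates constraint (b): syllable 1 onset /rz/ has 2 consonants (> 1) → phonotactically illegal
/ji.manm/ — violates constraint (a): syllable 2 coda /nm/ has 2 consonants (> 1) → phonotactically illegal
/ga/ — σ1 onset /g/, coda /∅/ ok → phonotactically legal
/zij.lru/ — violates constraint (b): syllable 2 onset /lr/ has 2 consonants (> 1) → phonotactically illegal

/ga/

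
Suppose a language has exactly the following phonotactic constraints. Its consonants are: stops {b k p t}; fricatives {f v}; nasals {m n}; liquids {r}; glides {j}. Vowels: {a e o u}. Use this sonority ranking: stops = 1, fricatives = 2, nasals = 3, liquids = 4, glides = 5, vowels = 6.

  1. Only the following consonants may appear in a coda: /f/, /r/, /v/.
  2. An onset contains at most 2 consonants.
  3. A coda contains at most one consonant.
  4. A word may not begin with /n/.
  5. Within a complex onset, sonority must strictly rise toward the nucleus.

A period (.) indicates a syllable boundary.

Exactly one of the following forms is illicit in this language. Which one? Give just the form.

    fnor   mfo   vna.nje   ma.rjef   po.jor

fnor — σ1 onset /fn/ (2→3 rises), coda /r/ ok → licit
mfo — violates constraint 5: syllable 1 onset /mf/: /m/ (nasal, 3) → /f/ (fricative, 2) does not rise → illicit
vna.nje — σ1 onset /vn/ (2→3 rises), coda /∅/ ok; σ2 onset /nj/ (3→5 rises), coda /∅/ ok → licit
ma.rjef — σ1 onset /m/, coda /∅/ ok; σ2 onset /rj/ (4→5 rises), coda /f/ ok → licit
po.jor — σ1 onset /p/, coda /∅/ ok; σ2 onset /j/, coda /r/ ok → licit

mfo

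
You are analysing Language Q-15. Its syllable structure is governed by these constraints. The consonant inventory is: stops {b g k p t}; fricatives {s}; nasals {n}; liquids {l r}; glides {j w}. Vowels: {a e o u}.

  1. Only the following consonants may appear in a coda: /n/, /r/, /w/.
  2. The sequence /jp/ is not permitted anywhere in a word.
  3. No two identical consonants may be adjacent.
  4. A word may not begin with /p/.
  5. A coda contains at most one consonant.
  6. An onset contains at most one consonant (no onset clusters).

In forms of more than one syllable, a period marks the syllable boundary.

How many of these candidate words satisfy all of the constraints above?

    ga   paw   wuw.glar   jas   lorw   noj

1

ga — σ1 onset /g/, coda /∅/ ok → licit
paw — violates constraint 4: word begins with /p/ → illicit
wuw.glar — violates constraint 6: syllable 2 onset /gl/ has 2 consonants (> 1) → illicit
jas — violates constraint 1: syllable 1 coda contains /s/, which is not a licensed coda consonant → illicit
lorw — violates constraint 5: syllable 1 coda /rw/ has 2 consonants (> 1) → illicit
noj — violates constraint 1: syllable 1 coda contains /j/, which is not a licensed coda consonant → illicit
Licit: ga → 1.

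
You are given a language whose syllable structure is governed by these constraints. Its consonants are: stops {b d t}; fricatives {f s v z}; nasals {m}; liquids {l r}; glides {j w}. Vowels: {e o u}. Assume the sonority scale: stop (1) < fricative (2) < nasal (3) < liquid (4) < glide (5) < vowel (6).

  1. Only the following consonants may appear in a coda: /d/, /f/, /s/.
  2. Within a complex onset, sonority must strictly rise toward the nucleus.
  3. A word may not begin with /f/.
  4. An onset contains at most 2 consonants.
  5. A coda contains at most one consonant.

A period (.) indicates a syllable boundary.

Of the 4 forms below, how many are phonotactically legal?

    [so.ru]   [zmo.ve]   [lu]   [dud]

4

[so.ru] — σ1 onset /s/, coda /∅/ ok; σ2 onset /r/, coda /∅/ ok → phonotactically legal
[zmo.ve] — σ1 onset /zm/ (2→3 rises), coda /∅/ ok; σ2 onset /v/, coda /∅/ ok → phonotactically legal
[lu] — σ1 onset /l/, coda /∅/ ok → phonotactically legal
[dud] — σ1 onset /d/, coda /d/ ok → phonotactically legal
Phonotactically legal: [so.ru], [zmo.ve], [lu], [dud] → 4.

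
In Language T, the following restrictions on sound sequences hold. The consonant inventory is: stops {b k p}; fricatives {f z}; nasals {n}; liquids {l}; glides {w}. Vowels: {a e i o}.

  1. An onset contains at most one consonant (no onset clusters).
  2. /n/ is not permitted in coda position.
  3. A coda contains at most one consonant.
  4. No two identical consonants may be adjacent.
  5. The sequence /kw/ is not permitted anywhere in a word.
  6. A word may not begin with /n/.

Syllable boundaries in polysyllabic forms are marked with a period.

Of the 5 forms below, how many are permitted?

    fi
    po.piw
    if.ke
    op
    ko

5

fi — σ1 onset /f/, coda /∅/ ok → permitted
po.piw — σ1 onset /p/, coda /∅/ ok; σ2 onset /p/, coda /w/ ok → permitted
if.ke — σ1 onset /∅/, coda /f/ ok; σ2 onset /k/, coda /∅/ ok → permitted
op — σ1 onset /∅/, coda /p/ ok → permitted
ko — σ1 onset /k/, coda /∅/ ok → permitted
Permitted: fi, po.piw, if.ke, op, ko → 5.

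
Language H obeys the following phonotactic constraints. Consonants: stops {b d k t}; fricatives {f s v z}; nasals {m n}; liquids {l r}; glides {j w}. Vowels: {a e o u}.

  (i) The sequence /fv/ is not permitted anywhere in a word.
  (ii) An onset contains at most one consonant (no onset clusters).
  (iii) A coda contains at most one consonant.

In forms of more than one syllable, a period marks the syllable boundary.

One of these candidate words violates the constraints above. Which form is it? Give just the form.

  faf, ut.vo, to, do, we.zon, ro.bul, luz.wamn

faf — σ1 onset /f/, coda /f/ ok → phonotactically legal
ut.vo — σ1 onset /∅/, coda /t/ ok; σ2 onset /v/, coda /∅/ ok → phonotactically legal
to — σ1 onset /t/, coda /∅/ ok → phonotactically legal
do — σ1 onset /d/, coda /∅/ ok → phonotactically legal
we.zon — σ1 onset /w/, coda /∅/ ok; σ2 onset /z/, coda /n/ ok → phonotactically legal
ro.bul — σ1 onset /r/, coda /∅/ ok; σ2 onset /b/, coda /l/ ok → phonotactically legal
luz.wamn — violates constraint (iii): syllable 2 coda /mn/ has 2 consonants (> 1) → phonotactically illegal

luz.wamn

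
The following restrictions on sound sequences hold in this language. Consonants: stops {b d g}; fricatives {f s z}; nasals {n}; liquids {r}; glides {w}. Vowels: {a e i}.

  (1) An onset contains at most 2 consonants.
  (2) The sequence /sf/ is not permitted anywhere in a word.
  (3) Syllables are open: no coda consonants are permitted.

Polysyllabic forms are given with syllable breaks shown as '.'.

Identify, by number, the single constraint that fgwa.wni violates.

fgwa.wni: syllable 1 onset /fgw/ has 3 consonants (> 2).
This is a violation of constraint 1: "An onset contains at most 2 consonants."
The remaining constraints (2, 3) are satisfied.

1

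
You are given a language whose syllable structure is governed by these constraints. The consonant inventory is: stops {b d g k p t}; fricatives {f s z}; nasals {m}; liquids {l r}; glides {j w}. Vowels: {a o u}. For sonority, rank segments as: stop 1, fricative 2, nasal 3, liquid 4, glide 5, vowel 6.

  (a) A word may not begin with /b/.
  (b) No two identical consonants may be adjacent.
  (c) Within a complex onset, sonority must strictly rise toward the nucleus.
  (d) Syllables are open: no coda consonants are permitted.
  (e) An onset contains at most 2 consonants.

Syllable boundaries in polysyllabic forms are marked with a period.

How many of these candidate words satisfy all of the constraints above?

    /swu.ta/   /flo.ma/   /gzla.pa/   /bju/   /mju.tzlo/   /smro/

2

/swu.ta/ — σ1 onset /sw/ (2→5 rises), coda /∅/ ok; σ2 onset /t/, coda /∅/ ok → well-formed
/flo.ma/ — σ1 onset /fl/ (2→4 rises), coda /∅/ ok; σ2 onset /m/, coda /∅/ ok → well-formed
/gzla.pa/ — violates constraint (e): syllable 1 onset /gzl/ has 3 consonants (> 2) → ill-formed
/bju/ — violates constraint (a): word begins with /b/ → ill-formed
/mju.tzlo/ — violates constraint (e): syllable 2 onset /tzl/ has 3 consonants (> 2) → ill-formed
/smro/ — violates constraint (e): syllable 1 onset /smr/ has 3 consonants (> 2) → ill-formed
Well-formed: /swu.ta/, /flo.ma/ → 2.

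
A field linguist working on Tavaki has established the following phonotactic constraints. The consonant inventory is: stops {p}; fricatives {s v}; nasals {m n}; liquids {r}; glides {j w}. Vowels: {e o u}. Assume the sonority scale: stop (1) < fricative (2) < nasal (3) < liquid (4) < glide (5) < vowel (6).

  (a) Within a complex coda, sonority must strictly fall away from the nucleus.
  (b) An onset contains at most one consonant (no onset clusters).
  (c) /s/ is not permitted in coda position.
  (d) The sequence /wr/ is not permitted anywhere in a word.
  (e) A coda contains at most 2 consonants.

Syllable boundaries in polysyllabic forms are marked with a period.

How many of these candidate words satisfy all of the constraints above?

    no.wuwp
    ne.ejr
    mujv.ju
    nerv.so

4

no.wuwp — σ1 onset /n/, coda /∅/ ok; σ2 onset /w/, coda /wp/ (5→1 falls) ok → phonotactically legal
ne.ejr — σ1 onset /n/, coda /∅/ ok; σ2 onset /∅/, coda /jr/ (5→4 falls) ok → phonotactically legal
mujv.ju — σ1 onset /m/, coda /jv/ (5→2 falls) ok; σ2 onset /j/, coda /∅/ ok → phonotactically legal
nerv.so — σ1 onset /n/, coda /rv/ (4→2 falls) ok; σ2 onset /s/, coda /∅/ ok → phonotactically legal
Phonotactically legal: no.wuwp, ne.ejr, mujv.ju, nerv.so → 4.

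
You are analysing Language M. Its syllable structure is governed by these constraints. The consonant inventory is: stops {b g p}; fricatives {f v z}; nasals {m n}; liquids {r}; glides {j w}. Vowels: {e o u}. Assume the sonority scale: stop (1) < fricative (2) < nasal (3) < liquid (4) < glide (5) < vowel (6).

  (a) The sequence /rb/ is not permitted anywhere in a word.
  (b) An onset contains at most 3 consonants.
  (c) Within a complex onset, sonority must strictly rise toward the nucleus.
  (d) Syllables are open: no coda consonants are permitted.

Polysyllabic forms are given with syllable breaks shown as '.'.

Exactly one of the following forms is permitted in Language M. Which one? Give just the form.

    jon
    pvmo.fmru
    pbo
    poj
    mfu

pvmo.fmru

jon — violates constraint (d): syllable 1 coda /n/ has 1 consonant (> 0) → not permitted
pvmo.fmru — σ1 onset /pvm/ (1→2→3 rises), coda /∅/ ok; σ2 onset /fmr/ (2→3→4 rises), coda /∅/ ok → permitted
pbo — violates constraint (c): syllable 1 onset /pb/: /p/ (stop, 1) → /b/ (stop, 1) does not rise → not permitted
poj — violates constraint (d): syllable 1 coda /j/ has 1 consonant (> 0) → not permitted
mfu — violates constraint (c): syllable 1 onset /mf/: /m/ (nasal, 3) → /f/ (fricative, 2) does not rise → not permitted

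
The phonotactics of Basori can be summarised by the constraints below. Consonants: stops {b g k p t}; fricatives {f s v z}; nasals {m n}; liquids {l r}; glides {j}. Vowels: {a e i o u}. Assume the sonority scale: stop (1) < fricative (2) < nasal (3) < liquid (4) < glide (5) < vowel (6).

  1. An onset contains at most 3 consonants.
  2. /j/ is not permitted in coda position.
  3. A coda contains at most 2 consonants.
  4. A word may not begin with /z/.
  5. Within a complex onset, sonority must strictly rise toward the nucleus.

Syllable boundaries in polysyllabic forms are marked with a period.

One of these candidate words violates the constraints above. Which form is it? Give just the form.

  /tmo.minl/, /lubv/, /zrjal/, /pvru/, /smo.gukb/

/zrjal/

/tmo.minl/ — σ1 onset /tm/ (1→3 rises), coda /∅/ ok; σ2 onset /m/, coda /nl/ (2C) ok → well-formed
/lubv/ — σ1 onset /l/, coda /bv/ (2C) ok → well-formed
/zrjal/ — violates constraint 4: word begins with /z/ → ill-formed
/pvru/ — σ1 onset /pvr/ (1→2→4 rises), coda /∅/ ok → well-formed
/smo.gukb/ — σ1 onset /sm/ (2→3 rises), coda /∅/ ok; σ2 onset /g/, coda /kb/ (2C) ok → well-formed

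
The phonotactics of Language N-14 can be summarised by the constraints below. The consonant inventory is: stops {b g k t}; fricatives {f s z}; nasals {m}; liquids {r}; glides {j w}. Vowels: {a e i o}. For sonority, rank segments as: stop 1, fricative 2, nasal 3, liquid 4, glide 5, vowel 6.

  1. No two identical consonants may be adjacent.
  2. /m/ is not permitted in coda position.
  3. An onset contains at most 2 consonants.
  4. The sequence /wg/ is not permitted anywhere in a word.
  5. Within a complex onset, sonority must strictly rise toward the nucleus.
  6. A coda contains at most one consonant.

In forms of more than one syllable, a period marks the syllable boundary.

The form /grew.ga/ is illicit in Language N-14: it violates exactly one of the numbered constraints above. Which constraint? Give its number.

/grew.ga/: contains banned sequence /wg/.
This is a violation of constraint 4: "The sequence /wg/ is not permitted anywhere in a word."
The remaining constraints (1, 2, 3, 5, 6) are satisfied.

4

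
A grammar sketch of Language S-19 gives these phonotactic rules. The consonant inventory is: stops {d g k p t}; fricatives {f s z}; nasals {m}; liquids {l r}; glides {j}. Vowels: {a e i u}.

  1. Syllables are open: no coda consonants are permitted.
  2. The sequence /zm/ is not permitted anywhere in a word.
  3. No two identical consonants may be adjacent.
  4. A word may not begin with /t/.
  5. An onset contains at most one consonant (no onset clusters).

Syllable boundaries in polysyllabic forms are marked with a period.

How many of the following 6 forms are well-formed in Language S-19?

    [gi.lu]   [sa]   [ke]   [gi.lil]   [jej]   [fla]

3

[gi.lu] — σ1 onset /g/, coda /∅/ ok; σ2 onset /l/, coda /∅/ ok → well-formed
[sa] — σ1 onset /s/, coda /∅/ ok → well-formed
[ke] — σ1 onset /k/, coda /∅/ ok → well-formed
[gi.lil] — violates constraint 1: syllable 2 coda /l/ has 1 consonant (> 0) → ill-formed
[jej] — violates constraint 1: syllable 1 coda /j/ has 1 consonant (> 0) → ill-formed
[fla] — violates constraint 5: syllable 1 onset /fl/ has 2 consonants (> 1) → ill-formed
Well-formed: [gi.lu], [sa], [ke] → 3.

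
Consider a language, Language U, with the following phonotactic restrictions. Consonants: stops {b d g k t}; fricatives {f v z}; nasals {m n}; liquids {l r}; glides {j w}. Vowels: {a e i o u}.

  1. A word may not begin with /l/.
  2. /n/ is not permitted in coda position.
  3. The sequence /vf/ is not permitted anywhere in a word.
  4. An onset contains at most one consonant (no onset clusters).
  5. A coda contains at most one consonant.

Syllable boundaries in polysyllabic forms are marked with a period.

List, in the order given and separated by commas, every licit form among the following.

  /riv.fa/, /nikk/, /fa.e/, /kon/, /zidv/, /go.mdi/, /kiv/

/riv.fa/ — violates constraint 3: contains banned sequence /vf/ → illicit
/nikk/ — violates constraint 5: syllable 1 coda /kk/ has 2 consonants (> 1) → illicit
/fa.e/ — σ1 onset /f/, coda /∅/ ok; σ2 onset /∅/, coda /∅/ ok → licit
/kon/ — violates constraint 2: syllable 1 coda contains /n/ → illicit
/zidv/ — violates constraint 5: syllable 1 coda /dv/ has 2 consonants (> 1) → illicit
/go.mdi/ — violates constraint 4: syllable 2 onset /md/ has 2 consonants (> 1) → illicit
/kiv/ — σ1 onset /k/, coda /v/ ok → licit

/fa.e/, /kiv/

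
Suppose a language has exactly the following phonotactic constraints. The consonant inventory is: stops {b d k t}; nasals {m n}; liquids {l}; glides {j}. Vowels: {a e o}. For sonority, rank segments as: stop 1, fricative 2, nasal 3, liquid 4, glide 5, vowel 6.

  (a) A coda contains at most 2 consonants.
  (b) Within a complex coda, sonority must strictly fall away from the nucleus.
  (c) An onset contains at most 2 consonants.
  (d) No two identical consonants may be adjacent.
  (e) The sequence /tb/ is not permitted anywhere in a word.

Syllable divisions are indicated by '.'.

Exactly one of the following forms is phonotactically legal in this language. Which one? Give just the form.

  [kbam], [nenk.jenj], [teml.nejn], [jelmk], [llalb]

[kbam]

[kbam] — σ1 onset /kb/ (2C), coda /m/ ok → phonotactically legal
[nenk.jenj] — violates constraint (b): syllable 2 coda /nj/: /n/ (nasal, 3) → /j/ (glide, 5) does not fall → phonotactically illegal
[teml.nejn] — violates constraint (b): syllable 1 coda /ml/: /m/ (nasal, 3) → /l/ (liquid, 4) does not fall → phonotactically illegal
[jelmk] — violates constraint (a): syllable 1 coda /lmk/ has 3 consonants (> 2) → phonotactically illegal
[llalb] — violates constraint (d): adjacent identical consonants /ll/ → phonotactically illegal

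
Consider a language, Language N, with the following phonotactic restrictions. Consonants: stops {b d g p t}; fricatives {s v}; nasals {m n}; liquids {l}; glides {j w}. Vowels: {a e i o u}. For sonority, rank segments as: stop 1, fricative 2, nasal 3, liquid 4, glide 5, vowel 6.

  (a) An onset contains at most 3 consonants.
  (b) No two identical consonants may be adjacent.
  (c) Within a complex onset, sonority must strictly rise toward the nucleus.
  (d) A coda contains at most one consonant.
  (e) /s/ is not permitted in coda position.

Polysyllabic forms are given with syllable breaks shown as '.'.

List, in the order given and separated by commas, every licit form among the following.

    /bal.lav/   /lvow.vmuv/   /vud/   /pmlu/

/vud/, /pmlu/

/bal.lav/ — violates constraint (b): adjacent identical consonants /ll/ → illicit
/lvow.vmuv/ — violates constraint (c): syllable 1 onset /lv/: /l/ (liquid, 4) → /v/ (fricative, 2) does not rise → illicit
/vud/ — σ1 onset /v/, coda /d/ ok → licit
/pmlu/ — σ1 onset /pml/ (1→3→4 rises), coda /∅/ ok → licit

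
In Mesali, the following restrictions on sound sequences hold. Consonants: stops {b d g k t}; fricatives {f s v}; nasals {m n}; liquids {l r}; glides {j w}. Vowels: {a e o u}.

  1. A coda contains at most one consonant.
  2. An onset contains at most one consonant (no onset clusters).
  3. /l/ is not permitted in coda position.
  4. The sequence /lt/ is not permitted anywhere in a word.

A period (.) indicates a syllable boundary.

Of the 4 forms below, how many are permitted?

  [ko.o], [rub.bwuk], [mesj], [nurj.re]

1

[ko.o] — σ1 onset /k/, coda /∅/ ok; σ2 onset /∅/, coda /∅/ ok → permitted
[rub.bwuk] — violates constraint 2: syllable 2 onset /bw/ has 2 consonants (> 1) → not permitted
[mesj] — violates constraint 1: syllable 1 coda /sj/ has 2 consonants (> 1) → not permitted
[nurj.re] — violates constraint 1: syllable 1 coda /rj/ has 2 consonants (> 1) → not permitted
Permitted: [ko.o] → 1.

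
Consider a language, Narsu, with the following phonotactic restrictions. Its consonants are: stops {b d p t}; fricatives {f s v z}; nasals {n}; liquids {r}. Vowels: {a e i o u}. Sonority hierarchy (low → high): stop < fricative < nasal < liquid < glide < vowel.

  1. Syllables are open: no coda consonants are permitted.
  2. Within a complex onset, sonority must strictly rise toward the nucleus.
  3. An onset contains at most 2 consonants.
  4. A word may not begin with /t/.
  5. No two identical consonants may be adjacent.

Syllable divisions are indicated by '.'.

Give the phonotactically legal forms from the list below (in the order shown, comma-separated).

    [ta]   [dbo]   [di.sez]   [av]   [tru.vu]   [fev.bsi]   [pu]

[pu]

[ta] — violates constraint 4: word begins with /t/ → phonotactically illegal
[dbo] — violates constraint 2: syllable 1 onset /db/: /d/ (stop, 1) → /b/ (stop, 1) does not rise → phonotactically illegal
[di.sez] — violates constraint 1: syllable 2 coda /z/ has 1 consonant (> 0) → phonotactically illegal
[av] — violates constraint 1: syllable 1 coda /v/ has 1 consonant (> 0) → phonotactically illegal
[tru.vu] — violates constraint 4: word begins with /t/ → phonotactically illegal
[fev.bsi] — violates constraint 1: syllable 1 coda /v/ has 1 consonant (> 0) → phonotactically illegal
[pu] — σ1 onset /p/, coda /∅/ ok → phonotactically legal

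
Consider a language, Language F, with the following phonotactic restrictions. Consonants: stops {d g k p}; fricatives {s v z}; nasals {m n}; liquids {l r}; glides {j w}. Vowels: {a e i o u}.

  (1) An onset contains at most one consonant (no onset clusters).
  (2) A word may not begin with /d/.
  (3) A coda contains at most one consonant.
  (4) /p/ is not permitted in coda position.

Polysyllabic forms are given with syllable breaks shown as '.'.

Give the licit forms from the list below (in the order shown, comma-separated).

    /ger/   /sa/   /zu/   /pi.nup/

/ger/, /sa/, /zu/

/ger/ — σ1 onset /g/, coda /r/ ok → licit
/sa/ — σ1 onset /s/, coda /∅/ ok → licit
/zu/ — σ1 onset /z/, coda /∅/ ok → licit
/pi.nup/ — violates constraint 4: syllable 2 coda contains /p/ → illicit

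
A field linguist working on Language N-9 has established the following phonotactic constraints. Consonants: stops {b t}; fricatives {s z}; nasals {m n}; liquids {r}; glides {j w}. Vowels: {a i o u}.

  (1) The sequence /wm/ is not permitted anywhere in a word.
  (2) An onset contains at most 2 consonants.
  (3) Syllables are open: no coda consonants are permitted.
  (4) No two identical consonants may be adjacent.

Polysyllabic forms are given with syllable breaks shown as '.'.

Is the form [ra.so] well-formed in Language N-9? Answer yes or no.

yes

[ra.so] — σ1 onset /r/, coda /∅/ ok; σ2 onset /s/, coda /∅/ ok → well-formed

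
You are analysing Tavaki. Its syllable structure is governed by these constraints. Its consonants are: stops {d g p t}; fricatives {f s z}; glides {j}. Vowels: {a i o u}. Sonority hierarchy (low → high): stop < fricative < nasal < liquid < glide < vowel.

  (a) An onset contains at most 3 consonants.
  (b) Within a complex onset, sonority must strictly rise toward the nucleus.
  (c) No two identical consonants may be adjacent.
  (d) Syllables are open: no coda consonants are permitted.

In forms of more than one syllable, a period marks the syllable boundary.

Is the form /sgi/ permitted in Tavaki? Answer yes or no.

no

/sgi/ — violates constraint (b): syllable 1 onset /sg/: /s/ (fricative, 2) → /g/ (stop, 1) does not rise → not permitted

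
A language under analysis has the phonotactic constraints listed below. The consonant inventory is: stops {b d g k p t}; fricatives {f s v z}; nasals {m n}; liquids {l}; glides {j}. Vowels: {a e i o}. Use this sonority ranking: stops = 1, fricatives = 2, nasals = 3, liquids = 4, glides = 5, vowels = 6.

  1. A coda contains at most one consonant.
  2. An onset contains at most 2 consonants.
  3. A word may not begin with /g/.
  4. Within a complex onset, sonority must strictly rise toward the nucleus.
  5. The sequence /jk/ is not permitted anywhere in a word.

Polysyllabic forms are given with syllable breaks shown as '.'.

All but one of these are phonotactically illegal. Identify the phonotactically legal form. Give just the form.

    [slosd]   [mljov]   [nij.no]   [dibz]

[slosd] — violates constraint 1: syllable 1 coda /sd/ has 2 consonants (> 1) → phonotactically illegal
[mljov] — violates constraint 2: syllable 1 onset /mlj/ has 3 consonants (> 2) → phonotactically illegal
[nij.no] — σ1 onset /n/, coda /j/ ok; σ2 onset /n/, coda /∅/ ok → phonotactically legal
[dibz] — violates constraint 1: syllable 1 coda /bz/ has 2 consonants (> 1) → phonotactically illegal

[nij.no]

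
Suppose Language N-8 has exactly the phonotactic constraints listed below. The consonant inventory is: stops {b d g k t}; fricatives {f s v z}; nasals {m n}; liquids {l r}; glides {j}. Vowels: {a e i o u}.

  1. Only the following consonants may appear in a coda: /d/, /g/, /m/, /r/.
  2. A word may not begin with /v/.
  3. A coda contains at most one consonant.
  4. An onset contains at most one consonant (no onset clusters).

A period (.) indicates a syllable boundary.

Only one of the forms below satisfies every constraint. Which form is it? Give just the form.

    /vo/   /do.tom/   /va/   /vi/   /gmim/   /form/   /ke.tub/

/do.tom/

/vo/ — violates constraint 2: word begins with /v/ → phonotactically illegal
/do.tom/ — σ1 onset /d/, coda /∅/ ok; σ2 onset /t/, coda /m/ ok → phonotactically legal
/va/ — violates constraint 2: word begins with /v/ → phonotactically illegal
/vi/ — violates constraint 2: word begins with /v/ → phonotactically illegal
/gmim/ — violates constraint 4: syllable 1 onset /gm/ has 2 consonants (> 1) → phonotactically illegal
/form/ — violates constraint 3: syllable 1 coda /rm/ has 2 consonants (> 1) → phonotactically illegal
/ke.tub/ — violates constraint 1: syllable 2 coda contains /b/, which is not a licensed coda consonant → phonotactically illegal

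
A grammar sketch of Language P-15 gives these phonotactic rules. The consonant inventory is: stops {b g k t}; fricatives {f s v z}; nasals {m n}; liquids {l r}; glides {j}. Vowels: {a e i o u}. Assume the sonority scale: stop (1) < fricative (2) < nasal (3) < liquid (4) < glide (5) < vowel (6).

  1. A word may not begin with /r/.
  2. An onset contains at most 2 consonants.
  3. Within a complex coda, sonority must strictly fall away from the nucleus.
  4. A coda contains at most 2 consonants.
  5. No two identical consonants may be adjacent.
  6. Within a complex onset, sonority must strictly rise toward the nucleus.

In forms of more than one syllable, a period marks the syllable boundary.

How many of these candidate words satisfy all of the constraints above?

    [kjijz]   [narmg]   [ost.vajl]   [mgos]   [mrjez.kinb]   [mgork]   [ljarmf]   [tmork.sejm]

3

[kjijz] — σ1 onset /kj/ (1→5 rises), coda /jz/ (5→2 falls) ok → licit
[narmg] — violates constraint 4: syllable 1 coda /rmg/ has 3 consonants (> 2) → illicit
[ost.vajl] — σ1 onset /∅/, coda /st/ (2→1 falls) ok; σ2 onset /v/, coda /jl/ (5→4 falls) ok → licit
[mgos] — violates constraint 6: syllable 1 onset /mg/: /m/ (nasal, 3) → /g/ (stop, 1) does not rise → illicit
[mrjez.kinb] — violates constraint 2: syllable 1 onset /mrj/ has 3 consonants (> 2) → illicit
[mgork] — violates constraint 6: syllable 1 onset /mg/: /m/ (nasal, 3) → /g/ (stop, 1) does not rise → illicit
[ljarmf] — violates constraint 4: syllable 1 coda /rmf/ has 3 consonants (> 2) → illicit
[tmork.sejm] — σ1 onset /tm/ (1→3 rises), coda /rk/ (4→1 falls) ok; σ2 onset /s/, coda /jm/ (5→3 falls) ok → licit
Licit: [kjijz], [ost.vajl], [tmork.sejm] → 3.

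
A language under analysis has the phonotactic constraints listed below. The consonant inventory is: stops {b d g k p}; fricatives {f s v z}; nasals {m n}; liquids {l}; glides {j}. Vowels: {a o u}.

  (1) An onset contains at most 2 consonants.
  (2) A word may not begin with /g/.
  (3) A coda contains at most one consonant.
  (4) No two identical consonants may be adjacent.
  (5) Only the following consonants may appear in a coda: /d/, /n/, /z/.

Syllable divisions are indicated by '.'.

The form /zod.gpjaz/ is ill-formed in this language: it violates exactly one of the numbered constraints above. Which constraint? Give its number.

/zod.gpjaz/: syllable 2 onset /gpj/ has 3 consonants (> 2).
This is a violation of constraint 1: "An onset contains at most 2 consonants."
The remaining constraints (2, 3, 4, 5) are satisfied.

1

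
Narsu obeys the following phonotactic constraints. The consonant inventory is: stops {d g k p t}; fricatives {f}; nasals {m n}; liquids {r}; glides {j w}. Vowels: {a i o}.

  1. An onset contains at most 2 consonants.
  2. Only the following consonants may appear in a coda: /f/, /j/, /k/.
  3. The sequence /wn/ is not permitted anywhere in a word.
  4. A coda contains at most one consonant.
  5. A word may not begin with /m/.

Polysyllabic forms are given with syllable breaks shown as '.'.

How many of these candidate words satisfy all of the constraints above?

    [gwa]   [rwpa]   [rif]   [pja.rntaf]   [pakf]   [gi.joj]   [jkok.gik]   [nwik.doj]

5

[gwa] — σ1 onset /gw/ (2C), coda /∅/ ok → permitted
[rwpa] — violates constraint 1: syllable 1 onset /rwp/ has 3 consonants (> 2) → not permitted
[rif] — σ1 onset /r/, coda /f/ ok → permitted
[pja.rntaf] — violates constraint 1: syllable 2 onset /rnt/ has 3 consonants (> 2) → not permitted
[pakf] — violates constraint 4: syllable 1 coda /kf/ has 2 consonants (> 1) → not permitted
[gi.joj] — σ1 onset /g/, coda /∅/ ok; σ2 onset /j/, coda /j/ ok → permitted
[jkok.gik] — σ1 onset /jk/ (2C), coda /k/ ok; σ2 onset /g/, coda /k/ ok → permitted
[nwik.doj] — σ1 onset /nw/ (2C), coda /k/ ok; σ2 onset /d/, coda /j/ ok → permitted
Permitted: [gwa], [rif], [gi.joj], [jkok.gik], [nwik.doj] → 5.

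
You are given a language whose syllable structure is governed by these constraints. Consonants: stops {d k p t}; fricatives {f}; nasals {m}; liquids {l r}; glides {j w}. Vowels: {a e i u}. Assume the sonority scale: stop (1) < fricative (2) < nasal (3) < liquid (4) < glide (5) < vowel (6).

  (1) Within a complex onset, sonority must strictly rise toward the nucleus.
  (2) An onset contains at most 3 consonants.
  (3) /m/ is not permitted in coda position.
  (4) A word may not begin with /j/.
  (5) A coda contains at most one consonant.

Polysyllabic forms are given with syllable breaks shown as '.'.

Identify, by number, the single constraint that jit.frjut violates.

4

jit.frjut: word begins with /j/.
This is a violation of constraint 4: "A word may not begin with /j/."
The remaining constraints (1, 2, 3, 5) are satisfied.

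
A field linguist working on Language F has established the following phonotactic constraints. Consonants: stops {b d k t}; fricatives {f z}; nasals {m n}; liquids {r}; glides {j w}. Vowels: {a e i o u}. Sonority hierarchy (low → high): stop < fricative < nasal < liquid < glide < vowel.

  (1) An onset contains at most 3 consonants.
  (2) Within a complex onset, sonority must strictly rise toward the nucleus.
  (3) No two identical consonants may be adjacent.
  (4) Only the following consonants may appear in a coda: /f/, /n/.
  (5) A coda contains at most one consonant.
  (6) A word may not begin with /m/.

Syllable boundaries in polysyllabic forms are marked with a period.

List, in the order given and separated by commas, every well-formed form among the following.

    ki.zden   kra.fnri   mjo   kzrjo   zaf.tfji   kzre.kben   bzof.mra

ki.zden — violates constraint 2: syllable 2 onset /zd/: /z/ (fricative, 2) → /d/ (stop, 1) does not rise → ill-formed
kra.fnri — σ1 onset /kr/ (1→4 rises), coda /∅/ ok; σ2 onset /fnr/ (2→3→4 rises), coda /∅/ ok → well-formed
mjo — violates constraint 6: word begins with /m/ → ill-formed
kzrjo — violates constraint 1: syllable 1 onset /kzrj/ has 4 consonants (> 3) → ill-formed
zaf.tfji — σ1 onset /z/, coda /f/ ok; σ2 onset /tfj/ (1→2→5 rises), coda /∅/ ok → well-formed
kzre.kben — violates constraint 2: syllable 2 onset /kb/: /k/ (stop, 1) → /b/ (stop, 1) does not rise → ill-formed
bzof.mra — σ1 onset /bz/ (1→2 rises), coda /f/ ok; σ2 onset /mr/ (3→4 rises), coda /∅/ ok → well-formed

kra.fnri, zaf.tfji, bzof.mra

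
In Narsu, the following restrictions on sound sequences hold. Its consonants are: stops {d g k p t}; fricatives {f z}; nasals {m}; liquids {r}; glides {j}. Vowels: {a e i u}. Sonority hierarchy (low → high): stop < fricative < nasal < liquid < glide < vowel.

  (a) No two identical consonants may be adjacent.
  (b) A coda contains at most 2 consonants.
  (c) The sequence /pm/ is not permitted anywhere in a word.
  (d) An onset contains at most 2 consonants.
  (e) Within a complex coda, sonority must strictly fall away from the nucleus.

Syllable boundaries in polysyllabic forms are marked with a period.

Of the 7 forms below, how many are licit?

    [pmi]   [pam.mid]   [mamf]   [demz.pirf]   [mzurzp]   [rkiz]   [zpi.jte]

4

[pmi] — violates constraint (c): contains banned sequence /pm/ → illicit
[pam.mid] — violates constraint (a): adjacent identical consonants /mm/ → illicit
[mamf] — σ1 onset /m/, coda /mf/ (3→2 falls) ok → licit
[demz.pirf] — σ1 onset /d/, coda /mz/ (3→2 falls) ok; σ2 onset /p/, coda /rf/ (4→2 falls) ok → licit
[mzurzp] — violates constraint (b): syllable 1 coda /rzp/ has 3 consonants (> 2) → illicit
[rkiz] — σ1 onset /rk/ (2C), coda /z/ ok → licit
[zpi.jte] — σ1 onset /zp/ (2C), coda /∅/ ok; σ2 onset /jt/ (2C), coda /∅/ ok → licit
Licit: [mamf], [demz.pirf], [rkiz], [zpi.jte] → 4.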